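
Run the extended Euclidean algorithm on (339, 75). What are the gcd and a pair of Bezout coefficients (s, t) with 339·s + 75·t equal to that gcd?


Euclidean algorithm on (339, 75) — divide until remainder is 0:
  339 = 4 · 75 + 39
  75 = 1 · 39 + 36
  39 = 1 · 36 + 3
  36 = 12 · 3 + 0
gcd(339, 75) = 3.
Track Bezout coefficients alongside the remainders: start with r₀ = 339 = a·1 + b·0 (s = 1, t = 0) and r₁ = 75 = a·0 + b·1 (s = 0, t = 1); each new remainder r_{k+1} = r_{k-1} − q_k·r_k inherits s_{k+1} = s_{k-1} − q_k·s_k, t_{k+1} = t_{k-1} − q_k·t_k, so r_k = a·s_k + b·t_k at every step:
  q = 4: r = 39, s = 1 − 4·0 = 1, t = 0 − 4·1 = -4  (check: 339·1 + 75·(-4) = 39)
  q = 1: r = 36, s = 0 − 1·1 = -1, t = 1 − 1·(-4) = 5  (check: 339·(-1) + 75·5 = 36)
  q = 1: r = 3, s = 1 − 1·(-1) = 2, t = -4 − 1·5 = -9  (check: 339·2 + 75·(-9) = 3)
The row with r = 3 (the gcd) gives the Bezout coefficients s = 2, t = -9.
Result: 339 · (2) + 75 · (-9) = 3.

gcd(339, 75) = 3; s = 2, t = -9 (check: 339·2 + 75·(-9) = 3).


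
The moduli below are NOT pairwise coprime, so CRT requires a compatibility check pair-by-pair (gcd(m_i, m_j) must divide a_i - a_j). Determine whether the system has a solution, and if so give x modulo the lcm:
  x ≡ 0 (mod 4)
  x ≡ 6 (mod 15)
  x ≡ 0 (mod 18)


Moduli 4, 15, 18 are not pairwise coprime, so CRT works modulo lcm(m_i) when all pairwise compatibility conditions hold.
Pairwise compatibility: gcd(m_i, m_j) must divide a_i - a_j for every pair.
Merge one congruence at a time:
  Start: x ≡ 0 (mod 4).
  Combine with x ≡ 6 (mod 15): gcd(4, 15) = 1; 6 - 0 = 6, which IS divisible by 1, so compatible.
    Write x = 0 + 4·t and substitute into x ≡ 6 (mod 15): 4·t ≡ 6 − 0 = 6 (mod 15).
    The inverse of 4 mod 15 is 4 (since 4·4 = 16 = 1·15 + 1), so t ≡ 4·6 = 24 ≡ 9 (mod 15).
    Then x = 0 + 4·9 = 36, valid modulo lcm(4, 15) = 60: x ≡ 36 (mod 60).
  Combine with x ≡ 0 (mod 18): gcd(60, 18) = 6; 0 - 36 = -36, which IS divisible by 6, so compatible.
    Write x = 36 + 60·t and substitute into x ≡ 0 (mod 18): 60·t ≡ 0 − 36 = -36 (mod 18).
    Divide the congruence (and modulus) by g = 6: 10·t ≡ -6 (mod 3).
    Reduce coefficients mod 3: 1·t ≡ 0 (mod 3).
    So t ≡ 0 (mod 3).
    Then x = 36 + 60·0 = 36, valid modulo lcm(60, 18) = 180: x ≡ 36 (mod 180).
Verify: 36 mod 4 = 0, 36 mod 15 = 6, 36 mod 18 = 0.

x ≡ 36 (mod 180).


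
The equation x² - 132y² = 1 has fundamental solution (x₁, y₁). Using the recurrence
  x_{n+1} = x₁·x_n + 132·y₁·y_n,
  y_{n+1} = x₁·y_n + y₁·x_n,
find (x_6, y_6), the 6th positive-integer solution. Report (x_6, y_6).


Step 1: Find the fundamental solution (x₁, y₁) of x² - 132y² = 1.
  Expand √132 as a continued fraction. a₀ = ⌊√132⌋ = 11; iterate m_{k+1} = d_k·a_k − m_k, d_{k+1} = (132 − m_{k+1}²)/d_k, a_{k+1} = ⌊(a₀ + m_{k+1})/d_{k+1}⌋ (starting m₀ = 0, d₀ = 1), with convergents p_k = a_k·p_{k-1} + p_{k-2}, q_k = a_k·q_{k-1} + q_{k-2} (p₋₁ = 1, q₋₁ = 0):
  k = 0: a₀ = 11; p₀/q₀ = 11/1; p₀² − 132·q₀² = 121 − 132 = -11.
  k = 1: m = 11, d = 11, a = ⌊(11 + 11)/11⌋ = 2; p/q = (2·11 + 1)/(2·1 + 0) = 23/2; p² − 132·q² = 529 − 528 = 1.
  The first convergent with p² − 132·q² = 1 gives the fundamental solution (x₁, y₁) = (23, 2).
Step 2: Apply the recurrence (x_{n+1}, y_{n+1}) = (x₁x_n + 132y₁y_n, x₁y_n + y₁x_n) repeatedly.
  From (x_1, y_1) = (23, 2): x_2 = 23·23 + 132·2·2 = 1057; y_2 = 23·2 + 2·23 = 92.
  From (x_2, y_2) = (1057, 92): x_3 = 23·1057 + 132·2·92 = 48599; y_3 = 23·92 + 2·1057 = 4230.
  From (x_3, y_3) = (48599, 4230): x_4 = 23·48599 + 132·2·4230 = 2234497; y_4 = 23·4230 + 2·48599 = 194488.
  From (x_4, y_4) = (2234497, 194488): x_5 = 23·2234497 + 132·2·194488 = 102738263; y_5 = 23·194488 + 2·2234497 = 8942218.
  From (x_5, y_5) = (102738263, 8942218): x_6 = 23·102738263 + 132·2·8942218 = 4723725601; y_6 = 23·8942218 + 2·102738263 = 411147540.
Step 3: Verify x_6² - 132·y_6² = 22313583553542811201 - 22313583553542811200 = 1 (should be 1). ✓

(x_1, y_1) = (23, 2); (x_6, y_6) = (4723725601, 411147540).


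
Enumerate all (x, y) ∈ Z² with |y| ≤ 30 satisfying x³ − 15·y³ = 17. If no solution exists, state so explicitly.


The equation is x³ - 15y³ = 17. For fixed y, x³ = 15·y³ + 17, so a solution requires the RHS to be a perfect cube.
Strategy: iterate y from -30 to 30, compute RHS = 15·y³ + 17, and check whether it is a (positive or negative) perfect cube.
Check small values of y:
  y = 0: RHS = 17 is not a perfect cube.
  y = 1: RHS = 32 is not a perfect cube.
  y = -1: RHS = 2 is not a perfect cube.
  y = 2: RHS = 137 is not a perfect cube.
  y = -2: RHS = -103 is not a perfect cube.
  y = 3: RHS = 422 is not a perfect cube.
  y = -3: RHS = -388 is not a perfect cube.
Continuing the search up to |y| = 30 finds no solutions either.
No (x, y) in the scanned range satisfies the equation.

No integer solutions with |y| ≤ 30.


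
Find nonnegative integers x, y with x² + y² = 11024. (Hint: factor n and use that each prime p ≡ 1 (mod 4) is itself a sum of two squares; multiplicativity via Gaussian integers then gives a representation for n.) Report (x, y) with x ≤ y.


Step 1: Factor n = 11024 = 2^4 · 13 · 53.
Step 2: Check the mod-4 condition on each prime factor: 2 = 2 (special); 13 ≡ 1 (mod 4), exponent 1; 53 ≡ 1 (mod 4), exponent 1.
All primes ≡ 3 (mod 4) appear to even exponent (or don't appear), so by the two-squares theorem n IS expressible as a sum of two squares.
Step 3: Build a representation. Group n = k² · m with k = 4 and m = 13 · 53 = 689 (a product of primes ≡ 1 (mod 4)); a representation of m scales to one of n via (k·x)² + (k·y)² = k²(x² + y²). Each prime p ≡ 1 (mod 4) is itself a sum of two squares; find a² by testing p − a² for a perfect square:
  13: 13 − 1² = 12, 13 − 2² = 9 = 3² ⇒ 13 = 2² + 3².
  53: 53 − 1² = 52, 53 − 2² = 49 = 7² ⇒ 53 = 2² + 7².
  Combine using the Brahmagupta–Fibonacci identity (a² + b²)(c² + d²) = (ac − bd)² + (ad + bc)² = (ac + bd)² + (ad − bc)²:
  13 · 53 = 689: from (2² + 3²)(2² + 7²), take (2·2 − 3·7, 2·7 + 3·2) = (4 − 21, 14 + 6) = (-17, 20); dropping signs (only squares matter) gives (17, 20); check 17² + 20² = 289 + 400 = 689 ✓.
  Scale by k = 4: (4·17, 4·20) = (68, 80).
Step 4: Order so x ≤ y and verify: 68² + 80² = 4624 + 6400 = 11024 = n. ✓

n = 11024 = 68² + 80² (one valid representation with x ≤ y).


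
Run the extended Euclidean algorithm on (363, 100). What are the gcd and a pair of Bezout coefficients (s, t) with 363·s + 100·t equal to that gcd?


Euclidean algorithm on (363, 100) — divide until remainder is 0:
  363 = 3 · 100 + 63
  100 = 1 · 63 + 37
  63 = 1 · 37 + 26
  37 = 1 · 26 + 11
  26 = 2 · 11 + 4
  11 = 2 · 4 + 3
  4 = 1 · 3 + 1
  3 = 3 · 1 + 0
gcd(363, 100) = 1.
Track Bezout coefficients alongside the remainders: start with r₀ = 363 = a·1 + b·0 (s = 1, t = 0) and r₁ = 100 = a·0 + b·1 (s = 0, t = 1); each new remainder r_{k+1} = r_{k-1} − q_k·r_k inherits s_{k+1} = s_{k-1} − q_k·s_k, t_{k+1} = t_{k-1} − q_k·t_k, so r_k = a·s_k + b·t_k at every step:
  q = 3: r = 63, s = 1 − 3·0 = 1, t = 0 − 3·1 = -3  (check: 363·1 + 100·(-3) = 63)
  q = 1: r = 37, s = 0 − 1·1 = -1, t = 1 − 1·(-3) = 4  (check: 363·(-1) + 100·4 = 37)
  q = 1: r = 26, s = 1 − 1·(-1) = 2, t = -3 − 1·4 = -7  (check: 363·2 + 100·(-7) = 26)
  q = 1: r = 11, s = -1 − 1·2 = -3, t = 4 − 1·(-7) = 11  (check: 363·(-3) + 100·11 = 11)
  q = 2: r = 4, s = 2 − 2·(-3) = 8, t = -7 − 2·11 = -29  (check: 363·8 + 100·(-29) = 4)
  q = 2: r = 3, s = -3 − 2·8 = -19, t = 11 − 2·(-29) = 69  (check: 363·(-19) + 100·69 = 3)
  q = 1: r = 1, s = 8 − 1·(-19) = 27, t = -29 − 1·69 = -98  (check: 363·27 + 100·(-98) = 1)
The row with r = 1 (the gcd) gives the Bezout coefficients s = 27, t = -98.
Result: 363 · (27) + 100 · (-98) = 1.

gcd(363, 100) = 1; s = 27, t = -98 (check: 363·27 + 100·(-98) = 1).


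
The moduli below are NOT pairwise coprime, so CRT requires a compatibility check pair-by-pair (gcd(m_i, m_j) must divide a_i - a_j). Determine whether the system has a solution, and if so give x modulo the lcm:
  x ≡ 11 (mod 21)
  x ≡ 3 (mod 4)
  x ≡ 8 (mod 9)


Moduli 21, 4, 9 are not pairwise coprime, so CRT works modulo lcm(m_i) when all pairwise compatibility conditions hold.
Pairwise compatibility: gcd(m_i, m_j) must divide a_i - a_j for every pair.
Merge one congruence at a time:
  Start: x ≡ 11 (mod 21).
  Combine with x ≡ 3 (mod 4): gcd(21, 4) = 1; 3 - 11 = -8, which IS divisible by 1, so compatible.
    Write x = 11 + 21·t and substitute into x ≡ 3 (mod 4): 21·t ≡ 3 − 11 = -8 (mod 4).
    Reduce coefficients mod 4: 1·t ≡ 0 (mod 4).
    So t ≡ 0 (mod 4).
    Then x = 11 + 21·0 = 11, valid modulo lcm(21, 4) = 84: x ≡ 11 (mod 84).
  Combine with x ≡ 8 (mod 9): gcd(84, 9) = 3; 8 - 11 = -3, which IS divisible by 3, so compatible.
    Write x = 11 + 84·t and substitute into x ≡ 8 (mod 9): 84·t ≡ 8 − 11 = -3 (mod 9).
    Divide the congruence (and modulus) by g = 3: 28·t ≡ -1 (mod 3).
    Reduce coefficients mod 3: 1·t ≡ 2 (mod 3).
    So t ≡ 2 (mod 3).
    Then x = 11 + 84·2 = 179, valid modulo lcm(84, 9) = 252: x ≡ 179 (mod 252).
Verify: 179 mod 21 = 11, 179 mod 4 = 3, 179 mod 9 = 8.

x ≡ 179 (mod 252).


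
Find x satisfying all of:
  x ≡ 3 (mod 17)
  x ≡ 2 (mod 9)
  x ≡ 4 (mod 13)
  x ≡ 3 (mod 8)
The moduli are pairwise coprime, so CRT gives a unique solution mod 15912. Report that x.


Product of moduli M = 17 · 9 · 13 · 8 = 15912.
Merge one congruence at a time:
  Start: x ≡ 3 (mod 17).
  Combine with x ≡ 2 (mod 9); new modulus lcm = 153.
    Write x = 3 + 17·t and substitute into x ≡ 2 (mod 9): 17·t ≡ 2 − 3 = -1 (mod 9).
    Reduce coefficients mod 9: 8·t ≡ 8 (mod 9).
    The inverse of 8 mod 9 is 8 (since 8·8 = 64 = 7·9 + 1), so t ≡ 8·8 = 64 ≡ 1 (mod 9).
    Then x = 3 + 17·1 = 20, valid modulo lcm(17, 9) = 153: x ≡ 20 (mod 153).
  Combine with x ≡ 4 (mod 13); new modulus lcm = 1989.
    Write x = 20 + 153·t and substitute into x ≡ 4 (mod 13): 153·t ≡ 4 − 20 = -16 (mod 13).
    Reduce coefficients mod 13: 10·t ≡ 10 (mod 13).
    The inverse of 10 mod 13 is 4 (since 10·4 = 40 = 3·13 + 1), so t ≡ 4·10 = 40 ≡ 1 (mod 13).
    Then x = 20 + 153·1 = 173, valid modulo lcm(153, 13) = 1989: x ≡ 173 (mod 1989).
  Combine with x ≡ 3 (mod 8); new modulus lcm = 15912.
    Write x = 173 + 1989·t and substitute into x ≡ 3 (mod 8): 1989·t ≡ 3 − 173 = -170 (mod 8).
    Reduce coefficients mod 8: 5·t ≡ 6 (mod 8).
    The inverse of 5 mod 8 is 5 (since 5·5 = 25 = 3·8 + 1), so t ≡ 5·6 = 30 ≡ 6 (mod 8).
    Then x = 173 + 1989·6 = 12107, valid modulo lcm(1989, 8) = 15912: x ≡ 12107 (mod 15912).
Verify against each original: 12107 mod 17 = 3, 12107 mod 9 = 2, 12107 mod 13 = 4, 12107 mod 8 = 3.

x ≡ 12107 (mod 15912).


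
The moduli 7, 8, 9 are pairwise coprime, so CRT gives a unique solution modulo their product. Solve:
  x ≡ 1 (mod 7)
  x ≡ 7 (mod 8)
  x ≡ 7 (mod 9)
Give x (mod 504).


Moduli 7, 8, 9 are pairwise coprime; by CRT there is a unique solution modulo M = 7 · 8 · 9 = 504.
Solve pairwise, accumulating the modulus:
  Start with x ≡ 1 (mod 7).
  Combine with x ≡ 7 (mod 8): since gcd(7, 8) = 1, we get a unique residue mod 56.
    Write x = 1 + 7·t and substitute into x ≡ 7 (mod 8): 7·t ≡ 7 − 1 = 6 (mod 8).
    The inverse of 7 mod 8 is 7 (since 7·7 = 49 = 6·8 + 1), so t ≡ 7·6 = 42 ≡ 2 (mod 8).
    Then x = 1 + 7·2 = 15, valid modulo lcm(7, 8) = 56: x ≡ 15 (mod 56).
  Combine with x ≡ 7 (mod 9): since gcd(56, 9) = 1, we get a unique residue mod 504.
    Write x = 15 + 56·t and substitute into x ≡ 7 (mod 9): 56·t ≡ 7 − 15 = -8 (mod 9).
    Reduce coefficients mod 9: 2·t ≡ 1 (mod 9).
    The inverse of 2 mod 9 is 5 (since 2·5 = 10 = 1·9 + 1), so t ≡ 5·1 = 5 ≡ 5 (mod 9).
    Then x = 15 + 56·5 = 295, valid modulo lcm(56, 9) = 504: x ≡ 295 (mod 504).
Verify: 295 mod 7 = 1 ✓, 295 mod 8 = 7 ✓, 295 mod 9 = 7 ✓.

x ≡ 295 (mod 504).


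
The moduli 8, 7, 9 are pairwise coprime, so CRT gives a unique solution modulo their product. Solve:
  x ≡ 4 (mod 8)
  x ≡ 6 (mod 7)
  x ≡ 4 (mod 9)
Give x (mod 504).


Moduli 8, 7, 9 are pairwise coprime; by CRT there is a unique solution modulo M = 8 · 7 · 9 = 504.
Solve pairwise, accumulating the modulus:
  Start with x ≡ 4 (mod 8).
  Combine with x ≡ 6 (mod 7): since gcd(8, 7) = 1, we get a unique residue mod 56.
    Write x = 4 + 8·t and substitute into x ≡ 6 (mod 7): 8·t ≡ 6 − 4 = 2 (mod 7).
    Reduce coefficients mod 7: 1·t ≡ 2 (mod 7).
    So t ≡ 2 (mod 7).
    Then x = 4 + 8·2 = 20, valid modulo lcm(8, 7) = 56: x ≡ 20 (mod 56).
  Combine with x ≡ 4 (mod 9): since gcd(56, 9) = 1, we get a unique residue mod 504.
    Write x = 20 + 56·t and substitute into x ≡ 4 (mod 9): 56·t ≡ 4 − 20 = -16 (mod 9).
    Reduce coefficients mod 9: 2·t ≡ 2 (mod 9).
    The inverse of 2 mod 9 is 5 (since 2·5 = 10 = 1·9 + 1), so t ≡ 5·2 = 10 ≡ 1 (mod 9).
    Then x = 20 + 56·1 = 76, valid modulo lcm(56, 9) = 504: x ≡ 76 (mod 504).
Verify: 76 mod 8 = 4 ✓, 76 mod 7 = 6 ✓, 76 mod 9 = 4 ✓.

x ≡ 76 (mod 504).


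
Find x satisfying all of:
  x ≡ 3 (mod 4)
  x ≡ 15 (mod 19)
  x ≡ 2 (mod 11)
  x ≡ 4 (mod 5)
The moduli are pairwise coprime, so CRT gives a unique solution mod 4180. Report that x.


Product of moduli M = 4 · 19 · 11 · 5 = 4180.
Merge one congruence at a time:
  Start: x ≡ 3 (mod 4).
  Combine with x ≡ 15 (mod 19); new modulus lcm = 76.
    Write x = 3 + 4·t and substitute into x ≡ 15 (mod 19): 4·t ≡ 15 − 3 = 12 (mod 19).
    The inverse of 4 mod 19 is 5 (since 4·5 = 20 = 1·19 + 1), so t ≡ 5·12 = 60 ≡ 3 (mod 19).
    Then x = 3 + 4·3 = 15, valid modulo lcm(4, 19) = 76: x ≡ 15 (mod 76).
  Combine with x ≡ 2 (mod 11); new modulus lcm = 836.
    Write x = 15 + 76·t and substitute into x ≡ 2 (mod 11): 76·t ≡ 2 − 15 = -13 (mod 11).
    Reduce coefficients mod 11: 10·t ≡ 9 (mod 11).
    The inverse of 10 mod 11 is 10 (since 10·10 = 100 = 9·11 + 1), so t ≡ 10·9 = 90 ≡ 2 (mod 11).
    Then x = 15 + 76·2 = 167, valid modulo lcm(76, 11) = 836: x ≡ 167 (mod 836).
  Combine with x ≡ 4 (mod 5); new modulus lcm = 4180.
    Write x = 167 + 836·t and substitute into x ≡ 4 (mod 5): 836·t ≡ 4 − 167 = -163 (mod 5).
    Reduce coefficients mod 5: 1·t ≡ 2 (mod 5).
    So t ≡ 2 (mod 5).
    Then x = 167 + 836·2 = 1839, valid modulo lcm(836, 5) = 4180: x ≡ 1839 (mod 4180).
Verify against each original: 1839 mod 4 = 3, 1839 mod 19 = 15, 1839 mod 11 = 2, 1839 mod 5 = 4.

x ≡ 1839 (mod 4180).


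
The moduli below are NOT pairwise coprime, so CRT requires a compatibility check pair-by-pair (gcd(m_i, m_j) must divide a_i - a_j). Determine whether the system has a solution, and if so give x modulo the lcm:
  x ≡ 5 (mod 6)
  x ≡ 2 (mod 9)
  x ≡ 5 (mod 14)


Moduli 6, 9, 14 are not pairwise coprime, so CRT works modulo lcm(m_i) when all pairwise compatibility conditions hold.
Pairwise compatibility: gcd(m_i, m_j) must divide a_i - a_j for every pair.
Merge one congruence at a time:
  Start: x ≡ 5 (mod 6).
  Combine with x ≡ 2 (mod 9): gcd(6, 9) = 3; 2 - 5 = -3, which IS divisible by 3, so compatible.
    Write x = 5 + 6·t and substitute into x ≡ 2 (mod 9): 6·t ≡ 2 − 5 = -3 (mod 9).
    Divide the congruence (and modulus) by g = 3: 2·t ≡ -1 (mod 3).
    Reduce coefficients mod 3: 2·t ≡ 2 (mod 3).
    The inverse of 2 mod 3 is 2 (since 2·2 = 4 = 1·3 + 1), so t ≡ 2·2 = 4 ≡ 1 (mod 3).
    Then x = 5 + 6·1 = 11, valid modulo lcm(6, 9) = 18: x ≡ 11 (mod 18).
  Combine with x ≡ 5 (mod 14): gcd(18, 14) = 2; 5 - 11 = -6, which IS divisible by 2, so compatible.
    Write x = 11 + 18·t and substitute into x ≡ 5 (mod 14): 18·t ≡ 5 − 11 = -6 (mod 14).
    Divide the congruence (and modulus) by g = 2: 9·t ≡ -3 (mod 7).
    Reduce coefficients mod 7: 2·t ≡ 4 (mod 7).
    The inverse of 2 mod 7 is 4 (since 2·4 = 8 = 1·7 + 1), so t ≡ 4·4 = 16 ≡ 2 (mod 7).
    Then x = 11 + 18·2 = 47, valid modulo lcm(18, 14) = 126: x ≡ 47 (mod 126).
Verify: 47 mod 6 = 5, 47 mod 9 = 2, 47 mod 14 = 5.

x ≡ 47 (mod 126).


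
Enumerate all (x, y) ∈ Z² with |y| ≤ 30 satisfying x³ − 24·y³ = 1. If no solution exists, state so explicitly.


The equation is x³ - 24y³ = 1. For fixed y, x³ = 24·y³ + 1, so a solution requires the RHS to be a perfect cube.
Strategy: iterate y from -30 to 30, compute RHS = 24·y³ + 1, and check whether it is a (positive or negative) perfect cube.
Check small values of y:
  y = 0: RHS = 1 = (1)³ ⇒ x = 1 works.
  y = 1: RHS = 25 is not a perfect cube.
  y = -1: RHS = -23 is not a perfect cube.
  y = 2: RHS = 193 is not a perfect cube.
  y = -2: RHS = -191 is not a perfect cube.
  y = 3: RHS = 649 is not a perfect cube.
  y = -3: RHS = -647 is not a perfect cube.
Continuing the search up to |y| = 30 finds no further solutions beyond those listed.
Collected solutions: (1, 0).

Solutions (with |y| ≤ 30): (1, 0).


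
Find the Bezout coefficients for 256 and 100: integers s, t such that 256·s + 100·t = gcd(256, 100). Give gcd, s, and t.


Euclidean algorithm on (256, 100) — divide until remainder is 0:
  256 = 2 · 100 + 56
  100 = 1 · 56 + 44
  56 = 1 · 44 + 12
  44 = 3 · 12 + 8
  12 = 1 · 8 + 4
  8 = 2 · 4 + 0
gcd(256, 100) = 4.
Track Bezout coefficients alongside the remainders: start with r₀ = 256 = a·1 + b·0 (s = 1, t = 0) and r₁ = 100 = a·0 + b·1 (s = 0, t = 1); each new remainder r_{k+1} = r_{k-1} − q_k·r_k inherits s_{k+1} = s_{k-1} − q_k·s_k, t_{k+1} = t_{k-1} − q_k·t_k, so r_k = a·s_k + b·t_k at every step:
  q = 2: r = 56, s = 1 − 2·0 = 1, t = 0 − 2·1 = -2  (check: 256·1 + 100·(-2) = 56)
  q = 1: r = 44, s = 0 − 1·1 = -1, t = 1 − 1·(-2) = 3  (check: 256·(-1) + 100·3 = 44)
  q = 1: r = 12, s = 1 − 1·(-1) = 2, t = -2 − 1·3 = -5  (check: 256·2 + 100·(-5) = 12)
  q = 3: r = 8, s = -1 − 3·2 = -7, t = 3 − 3·(-5) = 18  (check: 256·(-7) + 100·18 = 8)
  q = 1: r = 4, s = 2 − 1·(-7) = 9, t = -5 − 1·18 = -23  (check: 256·9 + 100·(-23) = 4)
The row with r = 4 (the gcd) gives the Bezout coefficients s = 9, t = -23.
Result: 256 · (9) + 100 · (-23) = 4.

gcd(256, 100) = 4; s = 9, t = -23 (check: 256·9 + 100·(-23) = 4).


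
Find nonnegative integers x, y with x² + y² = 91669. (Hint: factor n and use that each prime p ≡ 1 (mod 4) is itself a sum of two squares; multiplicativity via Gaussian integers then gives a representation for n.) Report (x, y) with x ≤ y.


Step 1: Factor n = 91669 = 29^2 · 109.
Step 2: Check the mod-4 condition on each prime factor: 29 ≡ 1 (mod 4), exponent 2; 109 ≡ 1 (mod 4), exponent 1.
All primes ≡ 3 (mod 4) appear to even exponent (or don't appear), so by the two-squares theorem n IS expressible as a sum of two squares.
Step 3: Build a representation. Here n = 29 · 29 · 109 is a product of primes ≡ 1 (mod 4). Each prime p ≡ 1 (mod 4) is itself a sum of two squares; find a² by testing p − a² for a perfect square:
  29: 29 − 1² = 28, 29 − 2² = 25 = 5² ⇒ 29 = 2² + 5².
  109: 109 − 1² = 108, 109 − 2² = 105, 109 − 3² = 100 = 10² ⇒ 109 = 3² + 10².
  Combine using the Brahmagupta–Fibonacci identity (a² + b²)(c² + d²) = (ac − bd)² + (ad + bc)² = (ac + bd)² + (ad − bc)²:
  29 · 29 = 841: from (2² + 5²)(2² + 5²), take (2·2 − 5·5, 2·5 + 5·2) = (4 − 25, 10 + 10) = (-21, 20); dropping signs (only squares matter) gives (21, 20); check 21² + 20² = 441 + 400 = 841 ✓.
  841 · 109 = 91669: from (21² + 20²)(3² + 10²), take (21·3 − 20·10, 21·10 + 20·3) = (63 − 200, 210 + 60) = (-137, 270); dropping signs (only squares matter) gives (137, 270); check 137² + 270² = 18769 + 72900 = 91669 ✓.
Step 4: Order so x ≤ y and verify: 137² + 270² = 18769 + 72900 = 91669 = n. ✓

n = 91669 = 137² + 270² (one valid representation with x ≤ y).


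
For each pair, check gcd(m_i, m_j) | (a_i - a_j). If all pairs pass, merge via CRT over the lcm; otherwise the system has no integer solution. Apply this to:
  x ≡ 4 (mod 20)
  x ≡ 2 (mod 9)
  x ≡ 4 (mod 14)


Moduli 20, 9, 14 are not pairwise coprime, so CRT works modulo lcm(m_i) when all pairwise compatibility conditions hold.
Pairwise compatibility: gcd(m_i, m_j) must divide a_i - a_j for every pair.
Merge one congruence at a time:
  Start: x ≡ 4 (mod 20).
  Combine with x ≡ 2 (mod 9): gcd(20, 9) = 1; 2 - 4 = -2, which IS divisible by 1, so compatible.
    Write x = 4 + 20·t and substitute into x ≡ 2 (mod 9): 20·t ≡ 2 − 4 = -2 (mod 9).
    Reduce coefficients mod 9: 2·t ≡ 7 (mod 9).
    The inverse of 2 mod 9 is 5 (since 2·5 = 10 = 1·9 + 1), so t ≡ 5·7 = 35 ≡ 8 (mod 9).
    Then x = 4 + 20·8 = 164, valid modulo lcm(20, 9) = 180: x ≡ 164 (mod 180).
  Combine with x ≡ 4 (mod 14): gcd(180, 14) = 2; 4 - 164 = -160, which IS divisible by 2, so compatible.
    Write x = 164 + 180·t and substitute into x ≡ 4 (mod 14): 180·t ≡ 4 − 164 = -160 (mod 14).
    Divide the congruence (and modulus) by g = 2: 90·t ≡ -80 (mod 7).
    Reduce coefficients mod 7: 6·t ≡ 4 (mod 7).
    The inverse of 6 mod 7 is 6 (since 6·6 = 36 = 5·7 + 1), so t ≡ 6·4 = 24 ≡ 3 (mod 7).
    Then x = 164 + 180·3 = 704, valid modulo lcm(180, 14) = 1260: x ≡ 704 (mod 1260).
Verify: 704 mod 20 = 4, 704 mod 9 = 2, 704 mod 14 = 4.

x ≡ 704 (mod 1260).


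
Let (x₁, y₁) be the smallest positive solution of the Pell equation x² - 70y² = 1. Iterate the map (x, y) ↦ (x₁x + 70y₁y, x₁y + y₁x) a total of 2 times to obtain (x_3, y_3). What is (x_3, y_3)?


Step 1: Find the fundamental solution (x₁, y₁) of x² - 70y² = 1.
  Expand √70 as a continued fraction. a₀ = ⌊√70⌋ = 8; iterate m_{k+1} = d_k·a_k − m_k, d_{k+1} = (70 − m_{k+1}²)/d_k, a_{k+1} = ⌊(a₀ + m_{k+1})/d_{k+1}⌋ (starting m₀ = 0, d₀ = 1), with convergents p_k = a_k·p_{k-1} + p_{k-2}, q_k = a_k·q_{k-1} + q_{k-2} (p₋₁ = 1, q₋₁ = 0):
  k = 0: a₀ = 8; p₀/q₀ = 8/1; p₀² − 70·q₀² = 64 − 70 = -6.
  k = 1: m = 8, d = 6, a = ⌊(8 + 8)/6⌋ = 2; p/q = (2·8 + 1)/(2·1 + 0) = 17/2; p² − 70·q² = 289 − 280 = 9.
  k = 2: m = 4, d = 9, a = ⌊(8 + 4)/9⌋ = 1; p/q = (1·17 + 8)/(1·2 + 1) = 25/3; p² − 70·q² = 625 − 630 = -5.
  k = 3: m = 5, d = 5, a = ⌊(8 + 5)/5⌋ = 2; p/q = (2·25 + 17)/(2·3 + 2) = 67/8; p² − 70·q² = 4489 − 4480 = 9.
  k = 4: m = 5, d = 9, a = ⌊(8 + 5)/9⌋ = 1; p/q = (1·67 + 25)/(1·8 + 3) = 92/11; p² − 70·q² = 8464 − 8470 = -6.
  k = 5: m = 4, d = 6, a = ⌊(8 + 4)/6⌋ = 2; p/q = (2·92 + 67)/(2·11 + 8) = 251/30; p² − 70·q² = 63001 − 63000 = 1.
  The first convergent with p² − 70·q² = 1 gives the fundamental solution (x₁, y₁) = (251, 30).
Step 2: Apply the recurrence (x_{n+1}, y_{n+1}) = (x₁x_n + 70y₁y_n, x₁y_n + y₁x_n) repeatedly.
  From (x_1, y_1) = (251, 30): x_2 = 251·251 + 70·30·30 = 126001; y_2 = 251·30 + 30·251 = 15060.
  From (x_2, y_2) = (126001, 15060): x_3 = 251·126001 + 70·30·15060 = 63252251; y_3 = 251·15060 + 30·126001 = 7560090.
Step 3: Verify x_3² - 70·y_3² = 4000847256567001 - 4000847256567000 = 1 (should be 1). ✓

(x_1, y_1) = (251, 30); (x_3, y_3) = (63252251, 7560090).


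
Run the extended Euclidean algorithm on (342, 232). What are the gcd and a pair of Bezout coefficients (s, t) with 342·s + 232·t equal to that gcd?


Euclidean algorithm on (342, 232) — divide until remainder is 0:
  342 = 1 · 232 + 110
  232 = 2 · 110 + 12
  110 = 9 · 12 + 2
  12 = 6 · 2 + 0
gcd(342, 232) = 2.
Track Bezout coefficients alongside the remainders: start with r₀ = 342 = a·1 + b·0 (s = 1, t = 0) and r₁ = 232 = a·0 + b·1 (s = 0, t = 1); each new remainder r_{k+1} = r_{k-1} − q_k·r_k inherits s_{k+1} = s_{k-1} − q_k·s_k, t_{k+1} = t_{k-1} − q_k·t_k, so r_k = a·s_k + b·t_k at every step:
  q = 1: r = 110, s = 1 − 1·0 = 1, t = 0 − 1·1 = -1  (check: 342·1 + 232·(-1) = 110)
  q = 2: r = 12, s = 0 − 2·1 = -2, t = 1 − 2·(-1) = 3  (check: 342·(-2) + 232·3 = 12)
  q = 9: r = 2, s = 1 − 9·(-2) = 19, t = -1 − 9·3 = -28  (check: 342·19 + 232·(-28) = 2)
The row with r = 2 (the gcd) gives the Bezout coefficients s = 19, t = -28.
Result: 342 · (19) + 232 · (-28) = 2.

gcd(342, 232) = 2; s = 19, t = -28 (check: 342·19 + 232·(-28) = 2).


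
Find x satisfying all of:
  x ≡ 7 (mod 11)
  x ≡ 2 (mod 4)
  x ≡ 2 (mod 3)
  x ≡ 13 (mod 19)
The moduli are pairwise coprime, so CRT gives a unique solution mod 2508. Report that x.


Product of moduli M = 11 · 4 · 3 · 19 = 2508.
Merge one congruence at a time:
  Start: x ≡ 7 (mod 11).
  Combine with x ≡ 2 (mod 4); new modulus lcm = 44.
    Write x = 7 + 11·t and substitute into x ≡ 2 (mod 4): 11·t ≡ 2 − 7 = -5 (mod 4).
    Reduce coefficients mod 4: 3·t ≡ 3 (mod 4).
    The inverse of 3 mod 4 is 3 (since 3·3 = 9 = 2·4 + 1), so t ≡ 3·3 = 9 ≡ 1 (mod 4).
    Then x = 7 + 11·1 = 18, valid modulo lcm(11, 4) = 44: x ≡ 18 (mod 44).
  Combine with x ≡ 2 (mod 3); new modulus lcm = 132.
    Write x = 18 + 44·t and substitute into x ≡ 2 (mod 3): 44·t ≡ 2 − 18 = -16 (mod 3).
    Reduce coefficients mod 3: 2·t ≡ 2 (mod 3).
    The inverse of 2 mod 3 is 2 (since 2·2 = 4 = 1·3 + 1), so t ≡ 2·2 = 4 ≡ 1 (mod 3).
    Then x = 18 + 44·1 = 62, valid modulo lcm(44, 3) = 132: x ≡ 62 (mod 132).
  Combine with x ≡ 13 (mod 19); new modulus lcm = 2508.
    Write x = 62 + 132·t and substitute into x ≡ 13 (mod 19): 132·t ≡ 13 − 62 = -49 (mod 19).
    Reduce coefficients mod 19: 18·t ≡ 8 (mod 19).
    The inverse of 18 mod 19 is 18 (since 18·18 = 324 = 17·19 + 1), so t ≡ 18·8 = 144 ≡ 11 (mod 19).
    Then x = 62 + 132·11 = 1514, valid modulo lcm(132, 19) = 2508: x ≡ 1514 (mod 2508).
Verify against each original: 1514 mod 11 = 7, 1514 mod 4 = 2, 1514 mod 3 = 2, 1514 mod 19 = 13.

x ≡ 1514 (mod 2508).


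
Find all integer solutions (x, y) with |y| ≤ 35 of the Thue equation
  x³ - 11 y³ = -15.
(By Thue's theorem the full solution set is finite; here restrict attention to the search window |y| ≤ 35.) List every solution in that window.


The equation is x³ - 11y³ = -15. For fixed y, x³ = 11·y³ − 15, so a solution requires the RHS to be a perfect cube.
Strategy: iterate y from -35 to 35, compute RHS = 11·y³ − 15, and check whether it is a (positive or negative) perfect cube.
Check small values of y:
  y = 0: RHS = -15 is not a perfect cube.
  y = 1: RHS = -4 is not a perfect cube.
  y = -1: RHS = -26 is not a perfect cube.
  y = 2: RHS = 73 is not a perfect cube.
  y = -2: RHS = -103 is not a perfect cube.
  y = 3: RHS = 282 is not a perfect cube.
  y = -3: RHS = -312 is not a perfect cube.
Continuing the search up to |y| = 35 finds no solutions either.
No (x, y) in the scanned range satisfies the equation.

No integer solutions with |y| ≤ 35.


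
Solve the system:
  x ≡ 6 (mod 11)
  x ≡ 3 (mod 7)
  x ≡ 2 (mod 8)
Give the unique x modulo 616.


Moduli 11, 7, 8 are pairwise coprime; by CRT there is a unique solution modulo M = 11 · 7 · 8 = 616.
Solve pairwise, accumulating the modulus:
  Start with x ≡ 6 (mod 11).
  Combine with x ≡ 3 (mod 7): since gcd(11, 7) = 1, we get a unique residue mod 77.
    Write x = 6 + 11·t and substitute into x ≡ 3 (mod 7): 11·t ≡ 3 − 6 = -3 (mod 7).
    Reduce coefficients mod 7: 4·t ≡ 4 (mod 7).
    The inverse of 4 mod 7 is 2 (since 4·2 = 8 = 1·7 + 1), so t ≡ 2·4 = 8 ≡ 1 (mod 7).
    Then x = 6 + 11·1 = 17, valid modulo lcm(11, 7) = 77: x ≡ 17 (mod 77).
  Combine with x ≡ 2 (mod 8): since gcd(77, 8) = 1, we get a unique residue mod 616.
    Write x = 17 + 77·t and substitute into x ≡ 2 (mod 8): 77·t ≡ 2 − 17 = -15 (mod 8).
    Reduce coefficients mod 8: 5·t ≡ 1 (mod 8).
    The inverse of 5 mod 8 is 5 (since 5·5 = 25 = 3·8 + 1), so t ≡ 5·1 = 5 ≡ 5 (mod 8).
    Then x = 17 + 77·5 = 402, valid modulo lcm(77, 8) = 616: x ≡ 402 (mod 616).
Verify: 402 mod 11 = 6 ✓, 402 mod 7 = 3 ✓, 402 mod 8 = 2 ✓.

x ≡ 402 (mod 616).


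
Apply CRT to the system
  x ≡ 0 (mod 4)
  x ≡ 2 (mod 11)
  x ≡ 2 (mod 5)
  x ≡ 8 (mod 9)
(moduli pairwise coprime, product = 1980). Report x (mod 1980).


Product of moduli M = 4 · 11 · 5 · 9 = 1980.
Merge one congruence at a time:
  Start: x ≡ 0 (mod 4).
  Combine with x ≡ 2 (mod 11); new modulus lcm = 44.
    Write x = 0 + 4·t and substitute into x ≡ 2 (mod 11): 4·t ≡ 2 − 0 = 2 (mod 11).
    The inverse of 4 mod 11 is 3 (since 4·3 = 12 = 1·11 + 1), so t ≡ 3·2 = 6 ≡ 6 (mod 11).
    Then x = 0 + 4·6 = 24, valid modulo lcm(4, 11) = 44: x ≡ 24 (mod 44).
  Combine with x ≡ 2 (mod 5); new modulus lcm = 220.
    Write x = 24 + 44·t and substitute into x ≡ 2 (mod 5): 44·t ≡ 2 − 24 = -22 (mod 5).
    Reduce coefficients mod 5: 4·t ≡ 3 (mod 5).
    The inverse of 4 mod 5 is 4 (since 4·4 = 16 = 3·5 + 1), so t ≡ 4·3 = 12 ≡ 2 (mod 5).
    Then x = 24 + 44·2 = 112, valid modulo lcm(44, 5) = 220: x ≡ 112 (mod 220).
  Combine with x ≡ 8 (mod 9); new modulus lcm = 1980.
    Write x = 112 + 220·t and substitute into x ≡ 8 (mod 9): 220·t ≡ 8 − 112 = -104 (mod 9).
    Reduce coefficients mod 9: 4·t ≡ 4 (mod 9).
    The inverse of 4 mod 9 is 7 (since 4·7 = 28 = 3·9 + 1), so t ≡ 7·4 = 28 ≡ 1 (mod 9).
    Then x = 112 + 220·1 = 332, valid modulo lcm(220, 9) = 1980: x ≡ 332 (mod 1980).
Verify against each original: 332 mod 4 = 0, 332 mod 11 = 2, 332 mod 5 = 2, 332 mod 9 = 8.

x ≡ 332 (mod 1980).


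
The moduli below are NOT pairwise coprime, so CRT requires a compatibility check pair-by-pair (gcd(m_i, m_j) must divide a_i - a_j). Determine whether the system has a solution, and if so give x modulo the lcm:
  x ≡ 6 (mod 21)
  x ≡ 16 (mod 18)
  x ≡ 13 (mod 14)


Moduli 21, 18, 14 are not pairwise coprime, so CRT works modulo lcm(m_i) when all pairwise compatibility conditions hold.
Pairwise compatibility: gcd(m_i, m_j) must divide a_i - a_j for every pair.
Merge one congruence at a time:
  Start: x ≡ 6 (mod 21).
  Combine with x ≡ 16 (mod 18): gcd(21, 18) = 3, and 16 - 6 = 10 is NOT divisible by 3.
    ⇒ system is inconsistent (no integer solution).

No solution (the system is inconsistent).


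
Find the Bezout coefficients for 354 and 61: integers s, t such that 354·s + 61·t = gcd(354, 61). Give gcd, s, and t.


Euclidean algorithm on (354, 61) — divide until remainder is 0:
  354 = 5 · 61 + 49
  61 = 1 · 49 + 12
  49 = 4 · 12 + 1
  12 = 12 · 1 + 0
gcd(354, 61) = 1.
Track Bezout coefficients alongside the remainders: start with r₀ = 354 = a·1 + b·0 (s = 1, t = 0) and r₁ = 61 = a·0 + b·1 (s = 0, t = 1); each new remainder r_{k+1} = r_{k-1} − q_k·r_k inherits s_{k+1} = s_{k-1} − q_k·s_k, t_{k+1} = t_{k-1} − q_k·t_k, so r_k = a·s_k + b·t_k at every step:
  q = 5: r = 49, s = 1 − 5·0 = 1, t = 0 − 5·1 = -5  (check: 354·1 + 61·(-5) = 49)
  q = 1: r = 12, s = 0 − 1·1 = -1, t = 1 − 1·(-5) = 6  (check: 354·(-1) + 61·6 = 12)
  q = 4: r = 1, s = 1 − 4·(-1) = 5, t = -5 − 4·6 = -29  (check: 354·5 + 61·(-29) = 1)
The row with r = 1 (the gcd) gives the Bezout coefficients s = 5, t = -29.
Result: 354 · (5) + 61 · (-29) = 1.

gcd(354, 61) = 1; s = 5, t = -29 (check: 354·5 + 61·(-29) = 1).


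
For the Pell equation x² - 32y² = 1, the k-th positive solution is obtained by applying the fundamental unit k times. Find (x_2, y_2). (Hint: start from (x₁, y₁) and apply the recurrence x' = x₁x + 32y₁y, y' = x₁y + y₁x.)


Step 1: Find the fundamental solution (x₁, y₁) of x² - 32y² = 1.
  Expand √32 as a continued fraction. a₀ = ⌊√32⌋ = 5; iterate m_{k+1} = d_k·a_k − m_k, d_{k+1} = (32 − m_{k+1}²)/d_k, a_{k+1} = ⌊(a₀ + m_{k+1})/d_{k+1}⌋ (starting m₀ = 0, d₀ = 1), with convergents p_k = a_k·p_{k-1} + p_{k-2}, q_k = a_k·q_{k-1} + q_{k-2} (p₋₁ = 1, q₋₁ = 0):
  k = 0: a₀ = 5; p₀/q₀ = 5/1; p₀² − 32·q₀² = 25 − 32 = -7.
  k = 1: m = 5, d = 7, a = ⌊(5 + 5)/7⌋ = 1; p/q = (1·5 + 1)/(1·1 + 0) = 6/1; p² − 32·q² = 36 − 32 = 4.
  k = 2: m = 2, d = 4, a = ⌊(5 + 2)/4⌋ = 1; p/q = (1·6 + 5)/(1·1 + 1) = 11/2; p² − 32·q² = 121 − 128 = -7.
  k = 3: m = 2, d = 7, a = ⌊(5 + 2)/7⌋ = 1; p/q = (1·11 + 6)/(1·2 + 1) = 17/3; p² − 32·q² = 289 − 288 = 1.
  The first convergent with p² − 32·q² = 1 gives the fundamental solution (x₁, y₁) = (17, 3).
Step 2: Apply the recurrence (x_{n+1}, y_{n+1}) = (x₁x_n + 32y₁y_n, x₁y_n + y₁x_n) repeatedly.
  From (x_1, y_1) = (17, 3): x_2 = 17·17 + 32·3·3 = 577; y_2 = 17·3 + 3·17 = 102.
Step 3: Verify x_2² - 32·y_2² = 332929 - 332928 = 1 (should be 1). ✓

(x_1, y_1) = (17, 3); (x_2, y_2) = (577, 102).


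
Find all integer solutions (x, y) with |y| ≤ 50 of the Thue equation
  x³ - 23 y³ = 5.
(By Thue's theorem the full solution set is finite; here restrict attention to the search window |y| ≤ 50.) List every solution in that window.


The equation is x³ - 23y³ = 5. For fixed y, x³ = 23·y³ + 5, so a solution requires the RHS to be a perfect cube.
Strategy: iterate y from -50 to 50, compute RHS = 23·y³ + 5, and check whether it is a (positive or negative) perfect cube.
Check small values of y:
  y = 0: RHS = 5 is not a perfect cube.
  y = 1: RHS = 28 is not a perfect cube.
  y = -1: RHS = -18 is not a perfect cube.
  y = 2: RHS = 189 is not a perfect cube.
  y = -2: RHS = -179 is not a perfect cube.
  y = 3: RHS = 626 is not a perfect cube.
  y = -3: RHS = -616 is not a perfect cube.
Continuing the search up to |y| = 50 finds no solutions either.
No (x, y) in the scanned range satisfies the equation.

No integer solutions with |y| ≤ 50.


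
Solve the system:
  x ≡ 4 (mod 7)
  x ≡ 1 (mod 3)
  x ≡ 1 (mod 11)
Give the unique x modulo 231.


Moduli 7, 3, 11 are pairwise coprime; by CRT there is a unique solution modulo M = 7 · 3 · 11 = 231.
Solve pairwise, accumulating the modulus:
  Start with x ≡ 4 (mod 7).
  Combine with x ≡ 1 (mod 3): since gcd(7, 3) = 1, we get a unique residue mod 21.
    Write x = 4 + 7·t and substitute into x ≡ 1 (mod 3): 7·t ≡ 1 − 4 = -3 (mod 3).
    Reduce coefficients mod 3: 1·t ≡ 0 (mod 3).
    So t ≡ 0 (mod 3).
    Then x = 4 + 7·0 = 4, valid modulo lcm(7, 3) = 21: x ≡ 4 (mod 21).
  Combine with x ≡ 1 (mod 11): since gcd(21, 11) = 1, we get a unique residue mod 231.
    Write x = 4 + 21·t and substitute into x ≡ 1 (mod 11): 21·t ≡ 1 − 4 = -3 (mod 11).
    Reduce coefficients mod 11: 10·t ≡ 8 (mod 11).
    The inverse of 10 mod 11 is 10 (since 10·10 = 100 = 9·11 + 1), so t ≡ 10·8 = 80 ≡ 3 (mod 11).
    Then x = 4 + 21·3 = 67, valid modulo lcm(21, 11) = 231: x ≡ 67 (mod 231).
Verify: 67 mod 7 = 4 ✓, 67 mod 3 = 1 ✓, 67 mod 11 = 1 ✓.

x ≡ 67 (mod 231).


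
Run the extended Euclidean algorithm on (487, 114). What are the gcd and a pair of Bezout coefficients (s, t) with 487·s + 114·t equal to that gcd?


Euclidean algorithm on (487, 114) — divide until remainder is 0:
  487 = 4 · 114 + 31
  114 = 3 · 31 + 21
  31 = 1 · 21 + 10
  21 = 2 · 10 + 1
  10 = 10 · 1 + 0
gcd(487, 114) = 1.
Track Bezout coefficients alongside the remainders: start with r₀ = 487 = a·1 + b·0 (s = 1, t = 0) and r₁ = 114 = a·0 + b·1 (s = 0, t = 1); each new remainder r_{k+1} = r_{k-1} − q_k·r_k inherits s_{k+1} = s_{k-1} − q_k·s_k, t_{k+1} = t_{k-1} − q_k·t_k, so r_k = a·s_k + b·t_k at every step:
  q = 4: r = 31, s = 1 − 4·0 = 1, t = 0 − 4·1 = -4  (check: 487·1 + 114·(-4) = 31)
  q = 3: r = 21, s = 0 − 3·1 = -3, t = 1 − 3·(-4) = 13  (check: 487·(-3) + 114·13 = 21)
  q = 1: r = 10, s = 1 − 1·(-3) = 4, t = -4 − 1·13 = -17  (check: 487·4 + 114·(-17) = 10)
  q = 2: r = 1, s = -3 − 2·4 = -11, t = 13 − 2·(-17) = 47  (check: 487·(-11) + 114·47 = 1)
The row with r = 1 (the gcd) gives the Bezout coefficients s = -11, t = 47.
Result: 487 · (-11) + 114 · (47) = 1.

gcd(487, 114) = 1; s = -11, t = 47 (check: 487·(-11) + 114·47 = 1).


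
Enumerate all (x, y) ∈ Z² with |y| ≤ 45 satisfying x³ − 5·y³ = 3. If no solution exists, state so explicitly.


The equation is x³ - 5y³ = 3. For fixed y, x³ = 5·y³ + 3, so a solution requires the RHS to be a perfect cube.
Strategy: iterate y from -45 to 45, compute RHS = 5·y³ + 3, and check whether it is a (positive or negative) perfect cube.
Check small values of y:
  y = 0: RHS = 3 is not a perfect cube.
  y = 1: RHS = 8 = (2)³ ⇒ x = 2 works.
  y = -1: RHS = -2 is not a perfect cube.
  y = 2: RHS = 43 is not a perfect cube.
  y = -2: RHS = -37 is not a perfect cube.
  y = 3: RHS = 138 is not a perfect cube.
  y = -3: RHS = -132 is not a perfect cube.
Continuing the search up to |y| = 45 finds no further solutions beyond those listed.
Collected solutions: (2, 1).

Solutions (with |y| ≤ 45): (2, 1).


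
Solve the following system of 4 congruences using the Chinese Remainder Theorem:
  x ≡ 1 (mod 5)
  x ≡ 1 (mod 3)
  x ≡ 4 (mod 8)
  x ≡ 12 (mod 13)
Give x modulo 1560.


Product of moduli M = 5 · 3 · 8 · 13 = 1560.
Merge one congruence at a time:
  Start: x ≡ 1 (mod 5).
  Combine with x ≡ 1 (mod 3); new modulus lcm = 15.
    Write x = 1 + 5·t and substitute into x ≡ 1 (mod 3): 5·t ≡ 1 − 1 = 0 (mod 3).
    Reduce coefficients mod 3: 2·t ≡ 0 (mod 3).
    The inverse of 2 mod 3 is 2 (since 2·2 = 4 = 1·3 + 1), so t ≡ 2·0 = 0 ≡ 0 (mod 3).
    Then x = 1 + 5·0 = 1, valid modulo lcm(5, 3) = 15: x ≡ 1 (mod 15).
  Combine with x ≡ 4 (mod 8); new modulus lcm = 120.
    Write x = 1 + 15·t and substitute into x ≡ 4 (mod 8): 15·t ≡ 4 − 1 = 3 (mod 8).
    Reduce coefficients mod 8: 7·t ≡ 3 (mod 8).
    The inverse of 7 mod 8 is 7 (since 7·7 = 49 = 6·8 + 1), so t ≡ 7·3 = 21 ≡ 5 (mod 8).
    Then x = 1 + 15·5 = 76, valid modulo lcm(15, 8) = 120: x ≡ 76 (mod 120).
  Combine with x ≡ 12 (mod 13); new modulus lcm = 1560.
    Write x = 76 + 120·t and substitute into x ≡ 12 (mod 13): 120·t ≡ 12 − 76 = -64 (mod 13).
    Reduce coefficients mod 13: 3·t ≡ 1 (mod 13).
    The inverse of 3 mod 13 is 9 (since 3·9 = 27 = 2·13 + 1), so t ≡ 9·1 = 9 ≡ 9 (mod 13).
    Then x = 76 + 120·9 = 1156, valid modulo lcm(120, 13) = 1560: x ≡ 1156 (mod 1560).
Verify against each original: 1156 mod 5 = 1, 1156 mod 3 = 1, 1156 mod 8 = 4, 1156 mod 13 = 12.

x ≡ 1156 (mod 1560).


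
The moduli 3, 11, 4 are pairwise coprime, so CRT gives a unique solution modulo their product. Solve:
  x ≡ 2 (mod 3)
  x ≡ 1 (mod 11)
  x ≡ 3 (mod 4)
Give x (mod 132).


Moduli 3, 11, 4 are pairwise coprime; by CRT there is a unique solution modulo M = 3 · 11 · 4 = 132.
Solve pairwise, accumulating the modulus:
  Start with x ≡ 2 (mod 3).
  Combine with x ≡ 1 (mod 11): since gcd(3, 11) = 1, we get a unique residue mod 33.
    Write x = 2 + 3·t and substitute into x ≡ 1 (mod 11): 3·t ≡ 1 − 2 = -1 (mod 11).
    Reduce coefficients mod 11: 3·t ≡ 10 (mod 11).
    The inverse of 3 mod 11 is 4 (since 3·4 = 12 = 1·11 + 1), so t ≡ 4·10 = 40 ≡ 7 (mod 11).
    Then x = 2 + 3·7 = 23, valid modulo lcm(3, 11) = 33: x ≡ 23 (mod 33).
  Combine with x ≡ 3 (mod 4): since gcd(33, 4) = 1, we get a unique residue mod 132.
    Write x = 23 + 33·t and substitute into x ≡ 3 (mod 4): 33·t ≡ 3 − 23 = -20 (mod 4).
    Reduce coefficients mod 4: 1·t ≡ 0 (mod 4).
    So t ≡ 0 (mod 4).
    Then x = 23 + 33·0 = 23, valid modulo lcm(33, 4) = 132: x ≡ 23 (mod 132).
Verify: 23 mod 3 = 2 ✓, 23 mod 11 = 1 ✓, 23 mod 4 = 3 ✓.

x ≡ 23 (mod 132).


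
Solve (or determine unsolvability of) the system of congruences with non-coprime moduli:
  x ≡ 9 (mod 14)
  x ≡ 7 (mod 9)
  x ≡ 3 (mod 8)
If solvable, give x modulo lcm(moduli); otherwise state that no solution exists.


Moduli 14, 9, 8 are not pairwise coprime, so CRT works modulo lcm(m_i) when all pairwise compatibility conditions hold.
Pairwise compatibility: gcd(m_i, m_j) must divide a_i - a_j for every pair.
Merge one congruence at a time:
  Start: x ≡ 9 (mod 14).
  Combine with x ≡ 7 (mod 9): gcd(14, 9) = 1; 7 - 9 = -2, which IS divisible by 1, so compatible.
    Write x = 9 + 14·t and substitute into x ≡ 7 (mod 9): 14·t ≡ 7 − 9 = -2 (mod 9).
    Reduce coefficients mod 9: 5·t ≡ 7 (mod 9).
    The inverse of 5 mod 9 is 2 (since 5·2 = 10 = 1·9 + 1), so t ≡ 2·7 = 14 ≡ 5 (mod 9).
    Then x = 9 + 14·5 = 79, valid modulo lcm(14, 9) = 126: x ≡ 79 (mod 126).
  Combine with x ≡ 3 (mod 8): gcd(126, 8) = 2; 3 - 79 = -76, which IS divisible by 2, so compatible.
    Write x = 79 + 126·t and substitute into x ≡ 3 (mod 8): 126·t ≡ 3 − 79 = -76 (mod 8).
    Divide the congruence (and modulus) by g = 2: 63·t ≡ -38 (mod 4).
    Reduce coefficients mod 4: 3·t ≡ 2 (mod 4).
    The inverse of 3 mod 4 is 3 (since 3·3 = 9 = 2·4 + 1), so t ≡ 3·2 = 6 ≡ 2 (mod 4).
    Then x = 79 + 126·2 = 331, valid modulo lcm(126, 8) = 504: x ≡ 331 (mod 504).
Verify: 331 mod 14 = 9, 331 mod 9 = 7, 331 mod 8 = 3.

x ≡ 331 (mod 504).
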